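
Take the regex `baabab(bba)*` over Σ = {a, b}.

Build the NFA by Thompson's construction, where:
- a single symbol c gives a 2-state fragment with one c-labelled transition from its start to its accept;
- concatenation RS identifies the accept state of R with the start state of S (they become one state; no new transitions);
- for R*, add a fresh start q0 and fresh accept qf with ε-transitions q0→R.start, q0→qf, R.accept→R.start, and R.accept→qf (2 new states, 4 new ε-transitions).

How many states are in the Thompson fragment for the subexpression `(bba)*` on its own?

6

Fragment for `(bba)*`:
Each of the 3 symbol leaves contributes a 2-state fragment.
  bba = 4 states
  (bba)* = 6 states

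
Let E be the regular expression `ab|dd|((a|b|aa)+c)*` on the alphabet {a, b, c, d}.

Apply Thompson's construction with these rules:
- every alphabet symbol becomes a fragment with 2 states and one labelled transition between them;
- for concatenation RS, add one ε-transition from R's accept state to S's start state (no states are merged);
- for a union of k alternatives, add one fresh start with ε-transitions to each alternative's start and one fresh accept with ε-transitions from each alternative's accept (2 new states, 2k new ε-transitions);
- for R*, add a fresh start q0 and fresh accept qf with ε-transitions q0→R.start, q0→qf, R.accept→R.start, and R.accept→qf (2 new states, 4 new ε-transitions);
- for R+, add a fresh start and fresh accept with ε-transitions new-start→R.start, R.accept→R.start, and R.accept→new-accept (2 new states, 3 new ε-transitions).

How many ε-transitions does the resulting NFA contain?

Building bottom-up:
Each of the 9 symbol leaves contributes 0 ε-transitions.
  ab → 1 ε-transition
  dd → 1 ε-transition
  aa → 1 ε-transition
  a|b|aa → 7 ε-transitions
  (a|b|aa)+ → 10 ε-transitions
  (a|b|aa)+c → 11 ε-transitions
  ((a|b|aa)+c)* → 15 ε-transitions
  ab|dd|((a|b|aa)+c)* → 23 ε-transitions

23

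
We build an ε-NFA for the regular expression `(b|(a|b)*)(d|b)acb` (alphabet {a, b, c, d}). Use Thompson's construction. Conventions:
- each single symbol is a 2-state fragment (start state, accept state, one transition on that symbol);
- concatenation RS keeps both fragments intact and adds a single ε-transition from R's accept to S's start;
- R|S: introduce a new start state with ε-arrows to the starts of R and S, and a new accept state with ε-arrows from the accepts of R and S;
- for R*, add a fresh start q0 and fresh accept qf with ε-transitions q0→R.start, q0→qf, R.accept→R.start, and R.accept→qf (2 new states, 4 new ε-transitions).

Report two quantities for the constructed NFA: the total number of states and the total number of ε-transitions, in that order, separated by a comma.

24, 20

Bottom-up over the parse tree:
Each of the 8 symbol leaves contributes 2 states and 0 ε-transitions.
  a|b = 6 states, 4 ε-transitions
  (a|b)* = 8 states, 8 ε-transitions
  b|(a|b)* = 12 states, 12 ε-transitions
  d|b = 6 states, 4 ε-transitions
  (b|(a|b)*)(d|b)acb = 24 states, 20 ε-transitions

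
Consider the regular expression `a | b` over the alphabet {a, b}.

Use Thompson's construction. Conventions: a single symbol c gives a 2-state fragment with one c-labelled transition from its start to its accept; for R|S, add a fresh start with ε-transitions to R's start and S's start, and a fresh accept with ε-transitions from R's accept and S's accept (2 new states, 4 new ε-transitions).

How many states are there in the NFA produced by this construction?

By structural recursion:
Each of the 2 symbol leaves contributes a 2-state fragment.
  a | b — 6 states

6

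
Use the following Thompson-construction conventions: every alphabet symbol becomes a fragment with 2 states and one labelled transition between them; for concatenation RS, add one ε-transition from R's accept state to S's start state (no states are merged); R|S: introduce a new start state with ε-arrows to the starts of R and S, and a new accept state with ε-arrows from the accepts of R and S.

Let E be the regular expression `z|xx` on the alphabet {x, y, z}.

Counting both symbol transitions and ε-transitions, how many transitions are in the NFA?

Per subexpression:
Each of the 3 symbol leaves contributes 1 transition (1 symbol, 0 ε).
  xx → 3 transitions (2 symbol, 1 ε)
  z|xx → 8 transitions (3 symbol, 5 ε)

8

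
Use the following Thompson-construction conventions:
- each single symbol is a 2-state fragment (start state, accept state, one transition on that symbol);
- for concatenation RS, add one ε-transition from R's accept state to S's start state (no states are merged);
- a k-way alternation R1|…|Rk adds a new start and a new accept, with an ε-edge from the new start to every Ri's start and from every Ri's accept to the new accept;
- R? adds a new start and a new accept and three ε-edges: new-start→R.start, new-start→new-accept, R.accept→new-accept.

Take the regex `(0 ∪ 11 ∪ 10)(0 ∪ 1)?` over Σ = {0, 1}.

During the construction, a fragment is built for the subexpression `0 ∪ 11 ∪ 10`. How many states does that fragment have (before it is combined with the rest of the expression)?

12

Fragment for `0 ∪ 11 ∪ 10`:
Each of the 5 symbol leaves contributes a 2-state fragment.
  11 : 4 states
  10 : 4 states
  0 ∪ 11 ∪ 10 : 12 states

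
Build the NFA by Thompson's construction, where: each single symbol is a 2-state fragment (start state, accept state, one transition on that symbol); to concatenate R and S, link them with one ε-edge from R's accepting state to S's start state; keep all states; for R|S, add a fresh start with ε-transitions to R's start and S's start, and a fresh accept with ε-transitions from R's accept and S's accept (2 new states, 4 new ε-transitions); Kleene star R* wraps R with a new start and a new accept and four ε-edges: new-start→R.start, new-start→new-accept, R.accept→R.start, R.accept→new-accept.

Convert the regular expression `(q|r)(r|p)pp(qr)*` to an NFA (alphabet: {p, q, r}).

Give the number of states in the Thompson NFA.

22

Per subexpression:
Each of the 8 symbol leaves contributes a 2-state fragment.
  q|r : 6 states
  r|p : 6 states
  qr : 4 states
  (qr)* : 6 states
  (q|r)(r|p)pp(qr)* : 22 states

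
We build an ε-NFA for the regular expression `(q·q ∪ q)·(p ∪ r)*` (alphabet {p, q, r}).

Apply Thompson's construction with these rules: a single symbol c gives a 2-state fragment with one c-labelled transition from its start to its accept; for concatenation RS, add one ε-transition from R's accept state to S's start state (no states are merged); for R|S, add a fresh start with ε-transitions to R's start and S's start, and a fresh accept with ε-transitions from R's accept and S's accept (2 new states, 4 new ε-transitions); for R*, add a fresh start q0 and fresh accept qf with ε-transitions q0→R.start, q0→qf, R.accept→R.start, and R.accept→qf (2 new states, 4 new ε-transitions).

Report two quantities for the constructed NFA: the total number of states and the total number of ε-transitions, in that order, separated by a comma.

Bottom-up over the parse tree:
Each of the 5 symbol leaves contributes 2 states and 0 ε-transitions.
  q·q → 4 states, 1 ε-transition
  q·q ∪ q → 8 states, 5 ε-transitions
  p ∪ r → 6 states, 4 ε-transitions
  (p ∪ r)* → 8 states, 8 ε-transitions
  (q·q ∪ q)·(p ∪ r)* → 16 states, 14 ε-transitions

16, 14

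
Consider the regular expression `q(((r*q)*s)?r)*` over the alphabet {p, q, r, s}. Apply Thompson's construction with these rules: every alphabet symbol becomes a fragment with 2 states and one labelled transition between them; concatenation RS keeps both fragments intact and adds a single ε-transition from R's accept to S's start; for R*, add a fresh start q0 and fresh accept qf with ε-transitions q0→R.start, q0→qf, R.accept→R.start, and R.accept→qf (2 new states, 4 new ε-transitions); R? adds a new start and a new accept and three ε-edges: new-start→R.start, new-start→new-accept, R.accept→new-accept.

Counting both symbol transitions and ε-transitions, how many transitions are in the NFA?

By structural recursion:
Each of the 5 symbol leaves contributes 1 transition (1 symbol, 0 ε).
  r* — 5 transitions (1 symbol, 4 ε)
  r*q — 7 transitions (2 symbol, 5 ε)
  (r*q)* — 11 transitions (2 symbol, 9 ε)
  (r*q)*s — 13 transitions (3 symbol, 10 ε)
  ((r*q)*s)? — 16 transitions (3 symbol, 13 ε)
  ((r*q)*s)?r — 18 transitions (4 symbol, 14 ε)
  (((r*q)*s)?r)* — 22 transitions (4 symbol, 18 ε)
  q(((r*q)*s)?r)* — 24 transitions (5 symbol, 19 ε)

24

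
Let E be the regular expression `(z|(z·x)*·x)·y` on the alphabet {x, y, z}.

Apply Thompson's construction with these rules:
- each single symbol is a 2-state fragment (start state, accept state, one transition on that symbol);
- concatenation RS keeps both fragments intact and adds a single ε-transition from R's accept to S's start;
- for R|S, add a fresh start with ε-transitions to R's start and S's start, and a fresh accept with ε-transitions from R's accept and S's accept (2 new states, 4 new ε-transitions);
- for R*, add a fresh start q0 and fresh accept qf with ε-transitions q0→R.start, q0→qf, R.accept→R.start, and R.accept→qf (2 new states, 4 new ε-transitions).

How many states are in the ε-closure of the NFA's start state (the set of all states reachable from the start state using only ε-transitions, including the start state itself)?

Compute the ε-closure size of each fragment's start state recursively; a symbol fragment's start has no outgoing ε-edge, so its closure is just itself (size 1).
  z·x — same as the first factor's closure: C = 1
  (z·x)* — new start has ε-edges to the inner start and to the new accept, so C = 2 + 1 = 3
  (z·x)*·x — C = 3 + 1 = 4 (closure spills across the concat boundary because the left factor accepts ε)
  z|(z·x)*·x — C = 1 + 1 + 4 = 6 (the new accept is not ε-reachable since no branch accepts ε)
  (z|(z·x)*·x)·y — same as the first factor's closure: C = 6

6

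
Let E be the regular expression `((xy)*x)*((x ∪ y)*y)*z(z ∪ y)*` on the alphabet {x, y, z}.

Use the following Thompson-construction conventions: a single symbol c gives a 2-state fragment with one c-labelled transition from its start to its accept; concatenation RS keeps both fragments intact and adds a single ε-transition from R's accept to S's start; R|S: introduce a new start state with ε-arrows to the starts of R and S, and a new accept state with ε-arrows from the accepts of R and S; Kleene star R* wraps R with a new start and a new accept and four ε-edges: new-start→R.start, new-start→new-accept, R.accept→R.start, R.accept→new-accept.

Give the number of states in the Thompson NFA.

32

Recursing over subexpressions:
Each of the 9 symbol leaves contributes a 2-state fragment.
  xy : 4 states
  (xy)* : 6 states
  (xy)*x : 8 states
  ((xy)*x)* : 10 states
  x ∪ y : 6 states
  (x ∪ y)* : 8 states
  (x ∪ y)*y : 10 states
  ((x ∪ y)*y)* : 12 states
  z ∪ y : 6 states
  (z ∪ y)* : 8 states
  ((xy)*x)*((x ∪ y)*y)*z(z ∪ y)* : 32 states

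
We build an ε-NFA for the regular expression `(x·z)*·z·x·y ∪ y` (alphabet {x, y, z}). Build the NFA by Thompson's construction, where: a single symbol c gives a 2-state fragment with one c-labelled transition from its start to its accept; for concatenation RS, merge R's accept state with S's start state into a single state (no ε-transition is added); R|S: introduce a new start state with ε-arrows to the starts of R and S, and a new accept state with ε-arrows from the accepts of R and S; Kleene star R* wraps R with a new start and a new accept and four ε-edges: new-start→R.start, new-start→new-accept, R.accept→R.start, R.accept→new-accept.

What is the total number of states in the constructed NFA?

12

By structural recursion:
Each of the 6 symbol leaves contributes a 2-state fragment.
  x·z → 3 states
  (x·z)* → 5 states
  (x·z)*·z·x·y → 8 states
  (x·z)*·z·x·y ∪ y → 12 states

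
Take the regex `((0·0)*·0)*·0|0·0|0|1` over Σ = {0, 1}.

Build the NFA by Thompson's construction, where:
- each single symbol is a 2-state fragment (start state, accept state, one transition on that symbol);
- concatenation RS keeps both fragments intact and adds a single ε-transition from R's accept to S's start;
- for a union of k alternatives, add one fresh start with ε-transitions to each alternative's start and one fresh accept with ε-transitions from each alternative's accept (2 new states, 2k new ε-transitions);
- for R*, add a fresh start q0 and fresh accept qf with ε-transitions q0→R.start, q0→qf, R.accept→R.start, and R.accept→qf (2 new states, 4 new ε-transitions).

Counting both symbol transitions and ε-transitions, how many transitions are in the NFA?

Building bottom-up:
Each of the 8 symbol leaves contributes 1 transition (1 symbol, 0 ε).
  0·0 = 3 transitions (2 symbol, 1 ε)
  (0·0)* = 7 transitions (2 symbol, 5 ε)
  (0·0)*·0 = 9 transitions (3 symbol, 6 ε)
  ((0·0)*·0)* = 13 transitions (3 symbol, 10 ε)
  ((0·0)*·0)*·0 = 15 transitions (4 symbol, 11 ε)
  0·0 = 3 transitions (2 symbol, 1 ε)
  ((0·0)*·0)*·0|0·0|0|1 = 28 transitions (8 symbol, 20 ε)

28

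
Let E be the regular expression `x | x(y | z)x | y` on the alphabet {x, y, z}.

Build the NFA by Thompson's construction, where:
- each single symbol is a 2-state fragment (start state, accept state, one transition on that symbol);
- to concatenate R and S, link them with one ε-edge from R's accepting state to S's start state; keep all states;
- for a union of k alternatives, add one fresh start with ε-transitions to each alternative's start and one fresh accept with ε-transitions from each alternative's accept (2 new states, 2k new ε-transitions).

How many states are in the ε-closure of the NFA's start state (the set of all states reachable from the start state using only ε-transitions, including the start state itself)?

Work bottom-up. For each fragment F, track |ε-closure(F.start)| and whether F's accept lies in that closure (i.e. whether F accepts ε). A single-symbol fragment has closure size 1 and does not accept ε.
  y | z : |closure| = 1 + 1 + 1 = 3 (the new accept is not ε-reachable since no branch accepts ε)
  x(y | z)x : |closure| equals the left operand's closure size = 1 (its accept is not ε-reachable, so the closure stops there)
  x | x(y | z)x | y : new start ε-reaches every alternative's start; none of them accept ε, so the new accept is not reached: |closure| = 1 + 1 + 1 + 1 = 4

4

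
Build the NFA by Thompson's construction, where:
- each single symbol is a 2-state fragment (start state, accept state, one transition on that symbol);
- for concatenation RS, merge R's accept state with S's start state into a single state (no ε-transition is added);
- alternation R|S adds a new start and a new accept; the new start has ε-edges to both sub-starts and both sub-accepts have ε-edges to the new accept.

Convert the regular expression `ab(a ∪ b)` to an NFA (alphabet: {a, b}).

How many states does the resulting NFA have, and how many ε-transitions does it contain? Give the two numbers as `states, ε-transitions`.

8, 4

Per subexpression:
Each of the 4 symbol leaves contributes 2 states and 0 ε-transitions.
  a ∪ b : 6 states, 4 ε-transitions
  ab(a ∪ b) : 8 states, 4 ε-transitions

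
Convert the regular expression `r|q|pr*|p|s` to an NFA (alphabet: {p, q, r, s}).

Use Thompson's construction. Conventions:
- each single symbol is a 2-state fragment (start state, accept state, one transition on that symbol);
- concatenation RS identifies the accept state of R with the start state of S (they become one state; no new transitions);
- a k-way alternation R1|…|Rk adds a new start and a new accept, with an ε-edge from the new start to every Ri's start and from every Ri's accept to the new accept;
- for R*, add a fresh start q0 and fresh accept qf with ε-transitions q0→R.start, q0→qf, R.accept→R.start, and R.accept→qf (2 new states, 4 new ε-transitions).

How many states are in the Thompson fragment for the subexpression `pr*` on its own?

5

Fragment for `pr*`:
Each of the 2 symbol leaves contributes a 2-state fragment.
  r* : 4 states
  pr* : 5 states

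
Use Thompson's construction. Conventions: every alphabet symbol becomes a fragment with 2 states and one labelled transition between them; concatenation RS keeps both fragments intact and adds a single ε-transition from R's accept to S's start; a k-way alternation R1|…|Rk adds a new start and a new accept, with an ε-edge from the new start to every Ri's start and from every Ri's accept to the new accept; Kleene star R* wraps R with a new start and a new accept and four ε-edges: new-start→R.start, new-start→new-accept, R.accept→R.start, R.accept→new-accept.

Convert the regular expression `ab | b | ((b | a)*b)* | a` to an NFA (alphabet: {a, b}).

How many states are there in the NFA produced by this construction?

22

Per subexpression:
Each of the 7 symbol leaves contributes a 2-state fragment.
  ab : 4 states
  b | a : 6 states
  (b | a)* : 8 states
  (b | a)*b : 10 states
  ((b | a)*b)* : 12 states
  ab | b | ((b | a)*b)* | a : 22 states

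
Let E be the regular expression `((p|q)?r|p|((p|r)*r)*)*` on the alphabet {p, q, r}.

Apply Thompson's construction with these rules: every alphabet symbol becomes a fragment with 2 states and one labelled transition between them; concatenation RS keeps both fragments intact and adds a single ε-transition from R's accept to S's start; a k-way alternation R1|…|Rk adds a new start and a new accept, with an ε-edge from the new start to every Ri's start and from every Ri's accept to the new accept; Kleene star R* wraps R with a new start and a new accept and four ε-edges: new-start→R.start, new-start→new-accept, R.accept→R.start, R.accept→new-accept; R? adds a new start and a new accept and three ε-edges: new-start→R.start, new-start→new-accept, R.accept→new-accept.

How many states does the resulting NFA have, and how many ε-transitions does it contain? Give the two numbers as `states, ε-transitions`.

28, 31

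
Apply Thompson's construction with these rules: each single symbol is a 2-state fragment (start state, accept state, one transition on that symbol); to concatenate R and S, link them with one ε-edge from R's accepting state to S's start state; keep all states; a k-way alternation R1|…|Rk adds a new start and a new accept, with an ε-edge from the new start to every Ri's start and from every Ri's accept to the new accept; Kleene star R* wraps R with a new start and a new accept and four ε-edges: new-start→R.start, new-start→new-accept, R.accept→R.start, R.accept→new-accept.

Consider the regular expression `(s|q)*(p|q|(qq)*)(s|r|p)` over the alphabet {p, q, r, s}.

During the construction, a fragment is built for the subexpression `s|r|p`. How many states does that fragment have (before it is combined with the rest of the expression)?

8

Fragment for `s|r|p`:
Each of the 3 symbol leaves contributes a 2-state fragment.
  s|r|p — 8 states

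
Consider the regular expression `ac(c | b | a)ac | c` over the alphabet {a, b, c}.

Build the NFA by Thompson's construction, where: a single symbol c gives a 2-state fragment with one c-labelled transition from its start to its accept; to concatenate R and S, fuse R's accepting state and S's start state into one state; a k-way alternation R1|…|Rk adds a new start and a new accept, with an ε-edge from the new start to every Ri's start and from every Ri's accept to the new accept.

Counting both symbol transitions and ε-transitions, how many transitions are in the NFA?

18

Recursing over subexpressions:
Each of the 8 symbol leaves contributes 1 transition (1 symbol, 0 ε).
  c | b | a → 9 transitions (3 symbol, 6 ε)
  ac(c | b | a)ac → 13 transitions (7 symbol, 6 ε)
  ac(c | b | a)ac | c → 18 transitions (8 symbol, 10 ε)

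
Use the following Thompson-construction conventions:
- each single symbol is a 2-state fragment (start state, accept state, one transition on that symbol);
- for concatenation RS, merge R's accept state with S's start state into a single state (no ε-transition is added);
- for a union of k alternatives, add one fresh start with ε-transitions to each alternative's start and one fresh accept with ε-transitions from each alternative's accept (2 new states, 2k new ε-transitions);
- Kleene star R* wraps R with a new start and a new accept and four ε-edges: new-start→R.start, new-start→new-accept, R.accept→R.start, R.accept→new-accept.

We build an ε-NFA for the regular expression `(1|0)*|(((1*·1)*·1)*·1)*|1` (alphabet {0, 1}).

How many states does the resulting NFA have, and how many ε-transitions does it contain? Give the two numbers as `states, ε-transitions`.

Recursing over subexpressions:
Each of the 7 symbol leaves contributes 2 states and 0 ε-transitions.
  1|0 = 6 states, 4 ε-transitions
  (1|0)* = 8 states, 8 ε-transitions
  1* = 4 states, 4 ε-transitions
  1*·1 = 5 states, 4 ε-transitions
  (1*·1)* = 7 states, 8 ε-transitions
  (1*·1)*·1 = 8 states, 8 ε-transitions
  ((1*·1)*·1)* = 10 states, 12 ε-transitions
  ((1*·1)*·1)*·1 = 11 states, 12 ε-transitions
  (((1*·1)*·1)*·1)* = 13 states, 16 ε-transitions
  (1|0)*|(((1*·1)*·1)*·1)*|1 = 25 states, 30 ε-transitions

25, 30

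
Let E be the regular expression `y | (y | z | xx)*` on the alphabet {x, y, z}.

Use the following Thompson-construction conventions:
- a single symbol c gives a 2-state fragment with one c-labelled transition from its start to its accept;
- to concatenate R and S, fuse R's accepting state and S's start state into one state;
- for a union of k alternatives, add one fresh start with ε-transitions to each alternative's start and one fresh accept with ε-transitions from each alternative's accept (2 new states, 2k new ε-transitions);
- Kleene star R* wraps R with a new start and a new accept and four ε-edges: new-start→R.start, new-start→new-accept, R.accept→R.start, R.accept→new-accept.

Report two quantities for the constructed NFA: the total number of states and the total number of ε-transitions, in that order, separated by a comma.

Per subexpression:
Each of the 5 symbol leaves contributes 2 states and 0 ε-transitions.
  xx — 3 states, 0 ε-transitions
  y | z | xx — 9 states, 6 ε-transitions
  (y | z | xx)* — 11 states, 10 ε-transitions
  y | (y | z | xx)* — 15 states, 14 ε-transitions

15, 14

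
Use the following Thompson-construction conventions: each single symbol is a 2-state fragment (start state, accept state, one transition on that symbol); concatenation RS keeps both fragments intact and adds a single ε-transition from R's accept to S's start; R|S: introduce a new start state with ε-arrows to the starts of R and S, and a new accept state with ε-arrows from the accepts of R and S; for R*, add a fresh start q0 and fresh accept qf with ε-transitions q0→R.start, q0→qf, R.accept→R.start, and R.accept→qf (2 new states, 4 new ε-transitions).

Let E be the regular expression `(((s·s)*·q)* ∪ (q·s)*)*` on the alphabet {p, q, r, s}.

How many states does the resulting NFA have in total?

20

Per subexpression:
Each of the 5 symbol leaves contributes a 2-state fragment.
  s·s : 4 states
  (s·s)* : 6 states
  (s·s)*·q : 8 states
  ((s·s)*·q)* : 10 states
  q·s : 4 states
  (q·s)* : 6 states
  ((s·s)*·q)* ∪ (q·s)* : 18 states
  (((s·s)*·q)* ∪ (q·s)*)* : 20 states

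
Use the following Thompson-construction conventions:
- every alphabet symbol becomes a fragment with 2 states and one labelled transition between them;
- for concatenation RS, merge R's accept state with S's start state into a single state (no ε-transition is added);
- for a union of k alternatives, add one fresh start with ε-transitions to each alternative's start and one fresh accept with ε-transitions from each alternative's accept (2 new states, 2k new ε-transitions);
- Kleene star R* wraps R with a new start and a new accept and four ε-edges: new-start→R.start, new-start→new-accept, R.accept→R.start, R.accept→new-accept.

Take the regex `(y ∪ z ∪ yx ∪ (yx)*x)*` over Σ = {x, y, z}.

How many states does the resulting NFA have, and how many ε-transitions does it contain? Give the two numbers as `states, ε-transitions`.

17, 16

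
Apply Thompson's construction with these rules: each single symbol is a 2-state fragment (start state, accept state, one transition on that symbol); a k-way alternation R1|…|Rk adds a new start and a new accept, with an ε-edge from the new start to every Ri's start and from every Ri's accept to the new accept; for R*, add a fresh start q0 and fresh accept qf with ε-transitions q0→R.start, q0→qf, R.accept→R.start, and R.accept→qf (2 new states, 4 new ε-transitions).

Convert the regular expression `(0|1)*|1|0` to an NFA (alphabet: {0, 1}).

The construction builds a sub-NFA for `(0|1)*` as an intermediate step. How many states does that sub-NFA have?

8

Fragment for `(0|1)*`:
Each of the 2 symbol leaves contributes a 2-state fragment.
  0|1 : 6 states
  (0|1)* : 8 states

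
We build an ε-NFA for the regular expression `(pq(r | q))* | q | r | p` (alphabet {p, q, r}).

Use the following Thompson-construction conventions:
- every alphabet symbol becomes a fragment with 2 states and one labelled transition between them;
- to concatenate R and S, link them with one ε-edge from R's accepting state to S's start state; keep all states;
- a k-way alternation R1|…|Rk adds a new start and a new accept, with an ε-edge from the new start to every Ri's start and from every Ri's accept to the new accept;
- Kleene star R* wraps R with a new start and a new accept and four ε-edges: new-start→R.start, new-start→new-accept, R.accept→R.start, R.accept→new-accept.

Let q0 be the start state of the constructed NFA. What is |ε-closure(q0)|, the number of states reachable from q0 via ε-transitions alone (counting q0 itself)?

8

Let C(F) = |ε-closure(F.start)| within fragment F, and note whether F accepts ε. Symbol fragments have C = 1 and do not accept ε. Then:
  r | q : new start ε-reaches every alternative's start; none of them accept ε, so the new accept is not reached: |ε-closure| = 1 + 1 + 1 = 3
  pq(r | q) : same as the first factor's closure: |ε-closure| = 1
  (pq(r | q))* : |ε-closure| = 1 (new start) + 1 (body) + 1 (new accept) = 3
  (pq(r | q))* | q | r | p : |ε-closure| = 1 (new start) + (3 + 1 + 1 + 1) + 1 (new accept, since some branch ε-reaches its own accept) = 8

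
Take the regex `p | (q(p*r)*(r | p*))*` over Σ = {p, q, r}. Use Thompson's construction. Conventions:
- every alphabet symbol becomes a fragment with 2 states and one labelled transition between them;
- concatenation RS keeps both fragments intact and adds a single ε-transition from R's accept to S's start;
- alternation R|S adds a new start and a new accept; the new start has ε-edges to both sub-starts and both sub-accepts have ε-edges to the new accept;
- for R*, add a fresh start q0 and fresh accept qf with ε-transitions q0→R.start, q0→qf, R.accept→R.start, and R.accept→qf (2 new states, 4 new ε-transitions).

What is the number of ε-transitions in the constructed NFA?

27

By structural recursion:
Each of the 6 symbol leaves contributes 0 ε-transitions.
  p* → 4 ε-transitions
  p*r → 5 ε-transitions
  (p*r)* → 9 ε-transitions
  p* → 4 ε-transitions
  r | p* → 8 ε-transitions
  q(p*r)*(r | p*) → 19 ε-transitions
  (q(p*r)*(r | p*))* → 23 ε-transitions
  p | (q(p*r)*(r | p*))* → 27 ε-transitions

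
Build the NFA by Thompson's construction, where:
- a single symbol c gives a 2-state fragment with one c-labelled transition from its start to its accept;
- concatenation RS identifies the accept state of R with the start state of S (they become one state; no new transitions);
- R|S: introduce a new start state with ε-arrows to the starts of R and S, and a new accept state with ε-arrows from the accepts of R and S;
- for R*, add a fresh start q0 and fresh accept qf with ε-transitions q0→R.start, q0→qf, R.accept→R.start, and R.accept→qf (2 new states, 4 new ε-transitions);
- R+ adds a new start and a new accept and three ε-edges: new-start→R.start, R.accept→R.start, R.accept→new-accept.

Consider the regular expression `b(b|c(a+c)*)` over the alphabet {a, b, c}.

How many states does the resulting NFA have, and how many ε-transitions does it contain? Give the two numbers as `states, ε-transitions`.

Recursing over subexpressions:
Each of the 5 symbol leaves contributes 2 states and 0 ε-transitions.
  a+ = 4 states, 3 ε-transitions
  a+c = 5 states, 3 ε-transitions
  (a+c)* = 7 states, 7 ε-transitions
  c(a+c)* = 8 states, 7 ε-transitions
  b|c(a+c)* = 12 states, 11 ε-transitions
  b(b|c(a+c)*) = 13 states, 11 ε-transitions

13, 11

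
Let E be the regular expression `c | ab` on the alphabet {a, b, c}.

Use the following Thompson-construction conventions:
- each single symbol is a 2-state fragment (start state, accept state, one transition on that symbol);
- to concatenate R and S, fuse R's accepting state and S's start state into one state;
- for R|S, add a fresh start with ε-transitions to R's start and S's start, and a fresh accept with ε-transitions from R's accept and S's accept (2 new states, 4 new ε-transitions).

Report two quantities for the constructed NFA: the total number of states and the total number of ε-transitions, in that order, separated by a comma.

7, 4

Building bottom-up:
Each of the 3 symbol leaves contributes 2 states and 0 ε-transitions.
  ab — 3 states, 0 ε-transitions
  c | ab — 7 states, 4 ε-transitions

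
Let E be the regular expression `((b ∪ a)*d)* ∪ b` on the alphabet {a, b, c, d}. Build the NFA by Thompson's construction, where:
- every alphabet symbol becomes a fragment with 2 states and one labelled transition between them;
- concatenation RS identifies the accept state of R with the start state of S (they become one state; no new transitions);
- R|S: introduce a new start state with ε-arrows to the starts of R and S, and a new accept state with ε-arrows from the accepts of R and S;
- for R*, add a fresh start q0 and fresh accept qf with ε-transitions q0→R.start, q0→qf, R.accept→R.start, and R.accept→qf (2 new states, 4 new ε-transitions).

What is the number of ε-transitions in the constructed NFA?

16

Building bottom-up:
Each of the 4 symbol leaves contributes 0 ε-transitions.
  b ∪ a → 4 ε-transitions
  (b ∪ a)* → 8 ε-transitions
  (b ∪ a)*d → 8 ε-transitions
  ((b ∪ a)*d)* → 12 ε-transitions
  ((b ∪ a)*d)* ∪ b → 16 ε-transitions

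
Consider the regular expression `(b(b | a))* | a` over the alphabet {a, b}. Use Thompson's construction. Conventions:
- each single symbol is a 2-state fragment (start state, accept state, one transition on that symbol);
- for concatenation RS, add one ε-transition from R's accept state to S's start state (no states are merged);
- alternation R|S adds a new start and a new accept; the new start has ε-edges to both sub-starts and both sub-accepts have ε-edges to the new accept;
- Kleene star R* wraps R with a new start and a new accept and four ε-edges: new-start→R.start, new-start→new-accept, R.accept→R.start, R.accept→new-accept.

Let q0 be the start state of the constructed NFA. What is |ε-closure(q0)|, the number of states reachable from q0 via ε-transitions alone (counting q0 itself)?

6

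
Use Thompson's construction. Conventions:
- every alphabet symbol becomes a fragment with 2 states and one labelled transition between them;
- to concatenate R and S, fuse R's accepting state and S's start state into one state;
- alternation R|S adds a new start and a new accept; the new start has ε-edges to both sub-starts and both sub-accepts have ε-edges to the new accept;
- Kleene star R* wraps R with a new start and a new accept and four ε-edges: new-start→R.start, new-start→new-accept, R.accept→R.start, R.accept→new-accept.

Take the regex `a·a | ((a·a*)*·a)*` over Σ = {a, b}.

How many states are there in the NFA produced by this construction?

Recursing over subexpressions:
Each of the 5 symbol leaves contributes a 2-state fragment.
  a·a → 3 states
  a* → 4 states
  a·a* → 5 states
  (a·a*)* → 7 states
  (a·a*)*·a → 8 states
  ((a·a*)*·a)* → 10 states
  a·a | ((a·a*)*·a)* → 15 states

15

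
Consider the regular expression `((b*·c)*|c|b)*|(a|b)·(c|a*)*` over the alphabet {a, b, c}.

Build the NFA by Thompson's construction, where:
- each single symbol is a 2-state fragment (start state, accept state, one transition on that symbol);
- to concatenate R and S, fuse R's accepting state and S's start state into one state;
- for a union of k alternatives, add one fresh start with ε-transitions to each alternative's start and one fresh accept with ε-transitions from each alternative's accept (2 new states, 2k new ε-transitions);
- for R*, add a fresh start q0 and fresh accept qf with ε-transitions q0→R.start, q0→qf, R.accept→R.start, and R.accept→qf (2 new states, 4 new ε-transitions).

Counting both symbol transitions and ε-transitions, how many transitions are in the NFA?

By structural recursion:
Each of the 8 symbol leaves contributes 1 transition (1 symbol, 0 ε).
  b* → 5 transitions (1 symbol, 4 ε)
  b*·c → 6 transitions (2 symbol, 4 ε)
  (b*·c)* → 10 transitions (2 symbol, 8 ε)
  (b*·c)*|c|b → 18 transitions (4 symbol, 14 ε)
  ((b*·c)*|c|b)* → 22 transitions (4 symbol, 18 ε)
  a|b → 6 transitions (2 symbol, 4 ε)
  a* → 5 transitions (1 symbol, 4 ε)
  c|a* → 10 transitions (2 symbol, 8 ε)
  (c|a*)* → 14 transitions (2 symbol, 12 ε)
  (a|b)·(c|a*)* → 20 transitions (4 symbol, 16 ε)
  ((b*·c)*|c|b)*|(a|b)·(c|a*)* → 46 transitions (8 symbol, 38 ε)

46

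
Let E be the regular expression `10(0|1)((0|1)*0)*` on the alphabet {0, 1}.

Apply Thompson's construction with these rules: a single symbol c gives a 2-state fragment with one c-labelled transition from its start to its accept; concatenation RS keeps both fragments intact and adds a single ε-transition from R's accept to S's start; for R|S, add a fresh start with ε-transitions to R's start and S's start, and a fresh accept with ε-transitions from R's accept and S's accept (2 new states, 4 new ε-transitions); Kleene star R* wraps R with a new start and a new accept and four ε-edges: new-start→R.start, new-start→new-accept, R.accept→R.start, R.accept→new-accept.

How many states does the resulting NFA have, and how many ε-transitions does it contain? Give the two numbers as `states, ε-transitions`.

22, 20

Building bottom-up:
Each of the 7 symbol leaves contributes 2 states and 0 ε-transitions.
  0|1 → 6 states, 4 ε-transitions
  0|1 → 6 states, 4 ε-transitions
  (0|1)* → 8 states, 8 ε-transitions
  (0|1)*0 → 10 states, 9 ε-transitions
  ((0|1)*0)* → 12 states, 13 ε-transitions
  10(0|1)((0|1)*0)* → 22 states, 20 ε-transitions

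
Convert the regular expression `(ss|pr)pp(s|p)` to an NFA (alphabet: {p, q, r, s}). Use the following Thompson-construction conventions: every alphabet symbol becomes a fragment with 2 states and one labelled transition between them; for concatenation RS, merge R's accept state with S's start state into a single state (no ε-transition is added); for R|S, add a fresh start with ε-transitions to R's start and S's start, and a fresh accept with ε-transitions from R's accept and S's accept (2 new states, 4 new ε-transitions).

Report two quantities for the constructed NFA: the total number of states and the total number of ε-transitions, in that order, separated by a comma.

15, 8

Building bottom-up:
Each of the 8 symbol leaves contributes 2 states and 0 ε-transitions.
  ss : 3 states, 0 ε-transitions
  pr : 3 states, 0 ε-transitions
  ss|pr : 8 states, 4 ε-transitions
  s|p : 6 states, 4 ε-transitions
  (ss|pr)pp(s|p) : 15 states, 8 ε-transitions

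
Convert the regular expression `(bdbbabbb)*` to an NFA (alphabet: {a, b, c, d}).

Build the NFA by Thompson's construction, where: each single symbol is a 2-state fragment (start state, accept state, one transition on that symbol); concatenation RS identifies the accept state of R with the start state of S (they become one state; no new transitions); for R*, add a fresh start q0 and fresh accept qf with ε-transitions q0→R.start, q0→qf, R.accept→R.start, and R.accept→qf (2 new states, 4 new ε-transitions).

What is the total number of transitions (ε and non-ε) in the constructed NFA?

Per subexpression:
Each of the 8 symbol leaves contributes 1 transition (1 symbol, 0 ε).
  bdbbabbb = 8 transitions (8 symbol, 0 ε)
  (bdbbabbb)* = 12 transitions (8 symbol, 4 ε)

12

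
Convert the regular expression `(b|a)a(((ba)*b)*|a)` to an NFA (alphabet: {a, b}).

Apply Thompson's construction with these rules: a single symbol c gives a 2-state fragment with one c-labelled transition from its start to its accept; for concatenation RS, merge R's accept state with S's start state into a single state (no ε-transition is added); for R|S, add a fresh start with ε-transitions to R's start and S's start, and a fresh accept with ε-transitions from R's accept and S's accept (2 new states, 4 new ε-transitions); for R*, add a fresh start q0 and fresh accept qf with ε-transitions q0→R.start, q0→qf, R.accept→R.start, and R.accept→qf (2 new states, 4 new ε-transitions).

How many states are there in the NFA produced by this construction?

18

Bottom-up over the parse tree:
Each of the 7 symbol leaves contributes a 2-state fragment.
  b|a — 6 states
  ba — 3 states
  (ba)* — 5 states
  (ba)*b — 6 states
  ((ba)*b)* — 8 states
  ((ba)*b)*|a — 12 states
  (b|a)a(((ba)*b)*|a) — 18 states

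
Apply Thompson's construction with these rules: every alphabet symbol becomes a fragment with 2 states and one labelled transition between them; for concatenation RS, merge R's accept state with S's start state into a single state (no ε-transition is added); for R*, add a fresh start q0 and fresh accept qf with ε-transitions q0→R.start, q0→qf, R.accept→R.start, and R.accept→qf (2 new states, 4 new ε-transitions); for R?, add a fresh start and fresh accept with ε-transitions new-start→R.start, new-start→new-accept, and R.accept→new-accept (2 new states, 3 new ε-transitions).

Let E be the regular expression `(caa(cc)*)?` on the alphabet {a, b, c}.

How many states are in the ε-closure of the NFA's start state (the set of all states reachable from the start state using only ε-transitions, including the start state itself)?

3

Compute the ε-closure size of each fragment's start state recursively; a symbol fragment's start has no outgoing ε-edge, so its closure is just itself (size 1).
  cc → same as the first factor's closure: |closure| = 1
  (cc)* → the star's fresh start ε-reaches both the body's start and the fresh accept: |closure| = 2 + 1 = 3
  caa(cc)* → |closure| equals the left operand's closure size = 1 (its accept is not ε-reachable, so the closure stops there)
  (caa(cc)*)? → |closure| = 1 (new start) + 1 (body) + 1 (new accept, via ε) = 3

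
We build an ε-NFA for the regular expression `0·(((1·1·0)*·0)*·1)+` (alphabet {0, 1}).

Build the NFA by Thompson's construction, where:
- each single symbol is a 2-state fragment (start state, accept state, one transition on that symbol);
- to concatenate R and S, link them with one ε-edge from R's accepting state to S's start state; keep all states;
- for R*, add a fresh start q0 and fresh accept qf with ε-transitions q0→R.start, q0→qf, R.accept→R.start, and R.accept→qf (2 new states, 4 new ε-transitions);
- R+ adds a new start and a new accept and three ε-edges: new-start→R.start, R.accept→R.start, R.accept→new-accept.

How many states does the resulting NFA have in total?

Building bottom-up:
Each of the 6 symbol leaves contributes a 2-state fragment.
  1·1·0 → 6 states
  (1·1·0)* → 8 states
  (1·1·0)*·0 → 10 states
  ((1·1·0)*·0)* → 12 states
  ((1·1·0)*·0)*·1 → 14 states
  (((1·1·0)*·0)*·1)+ → 16 states
  0·(((1·1·0)*·0)*·1)+ → 18 states

18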